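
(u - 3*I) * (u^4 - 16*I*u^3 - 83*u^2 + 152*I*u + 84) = u^5 - 19*I*u^4 - 131*u^3 + 401*I*u^2 + 540*u - 252*I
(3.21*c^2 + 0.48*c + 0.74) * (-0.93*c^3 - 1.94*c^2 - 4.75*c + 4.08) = -2.9853*c^5 - 6.6738*c^4 - 16.8669*c^3 + 9.3812*c^2 - 1.5566*c + 3.0192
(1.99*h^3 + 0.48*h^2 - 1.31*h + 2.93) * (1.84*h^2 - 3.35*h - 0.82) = 3.6616*h^5 - 5.7833*h^4 - 5.6502*h^3 + 9.3861*h^2 - 8.7413*h - 2.4026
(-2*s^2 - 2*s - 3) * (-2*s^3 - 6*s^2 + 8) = 4*s^5 + 16*s^4 + 18*s^3 + 2*s^2 - 16*s - 24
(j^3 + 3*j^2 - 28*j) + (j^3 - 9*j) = 2*j^3 + 3*j^2 - 37*j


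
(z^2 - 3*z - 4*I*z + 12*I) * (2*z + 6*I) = 2*z^3 - 6*z^2 - 2*I*z^2 + 24*z + 6*I*z - 72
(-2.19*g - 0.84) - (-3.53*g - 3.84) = 1.34*g + 3.0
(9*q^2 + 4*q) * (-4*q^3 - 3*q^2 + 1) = -36*q^5 - 43*q^4 - 12*q^3 + 9*q^2 + 4*q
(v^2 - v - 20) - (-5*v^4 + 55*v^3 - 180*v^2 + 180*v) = 5*v^4 - 55*v^3 + 181*v^2 - 181*v - 20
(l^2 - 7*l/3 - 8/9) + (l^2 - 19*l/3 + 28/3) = 2*l^2 - 26*l/3 + 76/9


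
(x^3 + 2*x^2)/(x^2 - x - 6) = x^2/(x - 3)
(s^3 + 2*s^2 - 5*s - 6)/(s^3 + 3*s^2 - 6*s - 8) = (s + 3)/(s + 4)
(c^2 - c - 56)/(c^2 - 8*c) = (c + 7)/c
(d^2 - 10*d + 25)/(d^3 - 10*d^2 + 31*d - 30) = (d - 5)/(d^2 - 5*d + 6)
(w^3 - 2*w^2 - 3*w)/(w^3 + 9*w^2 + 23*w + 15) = w*(w - 3)/(w^2 + 8*w + 15)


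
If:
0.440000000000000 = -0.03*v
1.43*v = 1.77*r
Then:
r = -11.85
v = -14.67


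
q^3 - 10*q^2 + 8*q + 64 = (q - 8)*(q - 4)*(q + 2)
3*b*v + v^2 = v*(3*b + v)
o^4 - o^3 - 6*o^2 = o^2*(o - 3)*(o + 2)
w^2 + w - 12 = (w - 3)*(w + 4)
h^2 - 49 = (h - 7)*(h + 7)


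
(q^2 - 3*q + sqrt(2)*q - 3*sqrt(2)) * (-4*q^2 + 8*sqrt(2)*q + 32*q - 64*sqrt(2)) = -4*q^4 + 4*sqrt(2)*q^3 + 44*q^3 - 80*q^2 - 44*sqrt(2)*q^2 - 176*q + 96*sqrt(2)*q + 384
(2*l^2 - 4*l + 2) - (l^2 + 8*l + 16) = l^2 - 12*l - 14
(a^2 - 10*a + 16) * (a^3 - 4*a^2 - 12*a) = a^5 - 14*a^4 + 44*a^3 + 56*a^2 - 192*a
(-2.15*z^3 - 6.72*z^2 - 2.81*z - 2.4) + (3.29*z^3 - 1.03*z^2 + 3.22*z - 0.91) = 1.14*z^3 - 7.75*z^2 + 0.41*z - 3.31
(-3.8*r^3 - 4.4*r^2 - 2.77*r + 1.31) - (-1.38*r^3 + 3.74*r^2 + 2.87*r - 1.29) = -2.42*r^3 - 8.14*r^2 - 5.64*r + 2.6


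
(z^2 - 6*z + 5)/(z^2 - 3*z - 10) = (z - 1)/(z + 2)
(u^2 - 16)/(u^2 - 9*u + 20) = (u + 4)/(u - 5)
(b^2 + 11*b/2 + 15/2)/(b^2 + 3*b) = (b + 5/2)/b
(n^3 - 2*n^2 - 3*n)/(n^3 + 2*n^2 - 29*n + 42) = n*(n + 1)/(n^2 + 5*n - 14)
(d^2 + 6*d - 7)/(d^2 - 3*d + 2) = (d + 7)/(d - 2)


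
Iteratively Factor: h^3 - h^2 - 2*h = (h - 2)*(h^2 + h) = (h - 2)*(h + 1)*(h)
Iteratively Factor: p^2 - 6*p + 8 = (p - 2)*(p - 4)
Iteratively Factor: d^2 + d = (d + 1)*(d)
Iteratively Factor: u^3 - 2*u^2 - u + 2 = (u - 2)*(u^2 - 1) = (u - 2)*(u - 1)*(u + 1)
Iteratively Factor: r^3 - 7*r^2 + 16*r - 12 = (r - 3)*(r^2 - 4*r + 4) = (r - 3)*(r - 2)*(r - 2)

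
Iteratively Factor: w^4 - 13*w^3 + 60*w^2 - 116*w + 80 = (w - 2)*(w^3 - 11*w^2 + 38*w - 40) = (w - 5)*(w - 2)*(w^2 - 6*w + 8) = (w - 5)*(w - 2)^2*(w - 4)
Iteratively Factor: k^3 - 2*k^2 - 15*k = (k)*(k^2 - 2*k - 15) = k*(k + 3)*(k - 5)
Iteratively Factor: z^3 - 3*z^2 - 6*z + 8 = (z + 2)*(z^2 - 5*z + 4) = (z - 4)*(z + 2)*(z - 1)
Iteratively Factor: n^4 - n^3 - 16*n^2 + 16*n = (n)*(n^3 - n^2 - 16*n + 16) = n*(n - 1)*(n^2 - 16) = n*(n - 1)*(n + 4)*(n - 4)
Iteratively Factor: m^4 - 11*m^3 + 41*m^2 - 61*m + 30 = (m - 5)*(m^3 - 6*m^2 + 11*m - 6) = (m - 5)*(m - 2)*(m^2 - 4*m + 3) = (m - 5)*(m - 2)*(m - 1)*(m - 3)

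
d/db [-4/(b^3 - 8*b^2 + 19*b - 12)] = 4*(3*b^2 - 16*b + 19)/(b^3 - 8*b^2 + 19*b - 12)^2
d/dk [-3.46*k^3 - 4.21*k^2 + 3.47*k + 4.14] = -10.38*k^2 - 8.42*k + 3.47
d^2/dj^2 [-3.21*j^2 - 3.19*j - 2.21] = -6.42000000000000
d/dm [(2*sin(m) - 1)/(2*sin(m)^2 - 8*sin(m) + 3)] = 2*(2*sin(m) + cos(2*m) - 2)*cos(m)/(-8*sin(m) - cos(2*m) + 4)^2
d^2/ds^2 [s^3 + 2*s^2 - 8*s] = 6*s + 4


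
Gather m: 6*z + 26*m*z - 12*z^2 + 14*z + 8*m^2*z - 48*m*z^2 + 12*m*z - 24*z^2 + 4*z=8*m^2*z + m*(-48*z^2 + 38*z) - 36*z^2 + 24*z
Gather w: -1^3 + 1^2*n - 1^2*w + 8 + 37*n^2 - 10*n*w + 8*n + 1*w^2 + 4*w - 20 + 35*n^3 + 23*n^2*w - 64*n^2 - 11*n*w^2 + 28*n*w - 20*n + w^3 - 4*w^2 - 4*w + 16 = 35*n^3 - 27*n^2 - 11*n + w^3 + w^2*(-11*n - 3) + w*(23*n^2 + 18*n - 1) + 3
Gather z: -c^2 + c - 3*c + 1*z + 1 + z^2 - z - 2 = -c^2 - 2*c + z^2 - 1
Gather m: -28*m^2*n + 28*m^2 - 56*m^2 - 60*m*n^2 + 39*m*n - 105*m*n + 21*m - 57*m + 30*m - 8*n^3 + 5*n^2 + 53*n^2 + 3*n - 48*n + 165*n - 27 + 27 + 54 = m^2*(-28*n - 28) + m*(-60*n^2 - 66*n - 6) - 8*n^3 + 58*n^2 + 120*n + 54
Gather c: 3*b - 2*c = 3*b - 2*c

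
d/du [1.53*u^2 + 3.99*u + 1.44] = 3.06*u + 3.99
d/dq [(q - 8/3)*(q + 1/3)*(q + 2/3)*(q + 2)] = 4*q^3 + q^2 - 104*q/9 - 148/27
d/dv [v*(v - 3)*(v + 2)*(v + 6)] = 4*v^3 + 15*v^2 - 24*v - 36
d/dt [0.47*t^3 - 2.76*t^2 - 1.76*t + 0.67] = 1.41*t^2 - 5.52*t - 1.76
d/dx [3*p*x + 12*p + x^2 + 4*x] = 3*p + 2*x + 4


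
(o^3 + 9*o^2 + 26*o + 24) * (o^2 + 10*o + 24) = o^5 + 19*o^4 + 140*o^3 + 500*o^2 + 864*o + 576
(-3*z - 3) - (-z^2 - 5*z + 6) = z^2 + 2*z - 9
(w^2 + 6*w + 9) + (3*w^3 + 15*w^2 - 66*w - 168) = 3*w^3 + 16*w^2 - 60*w - 159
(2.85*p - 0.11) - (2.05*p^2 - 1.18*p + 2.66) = -2.05*p^2 + 4.03*p - 2.77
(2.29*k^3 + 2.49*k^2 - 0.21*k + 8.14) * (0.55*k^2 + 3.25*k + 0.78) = 1.2595*k^5 + 8.812*k^4 + 9.7632*k^3 + 5.7367*k^2 + 26.2912*k + 6.3492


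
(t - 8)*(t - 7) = t^2 - 15*t + 56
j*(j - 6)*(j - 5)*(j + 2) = j^4 - 9*j^3 + 8*j^2 + 60*j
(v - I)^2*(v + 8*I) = v^3 + 6*I*v^2 + 15*v - 8*I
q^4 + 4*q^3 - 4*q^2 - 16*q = q*(q - 2)*(q + 2)*(q + 4)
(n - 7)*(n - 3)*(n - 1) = n^3 - 11*n^2 + 31*n - 21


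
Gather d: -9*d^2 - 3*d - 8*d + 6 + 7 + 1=-9*d^2 - 11*d + 14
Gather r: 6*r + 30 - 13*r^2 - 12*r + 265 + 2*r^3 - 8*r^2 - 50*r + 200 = 2*r^3 - 21*r^2 - 56*r + 495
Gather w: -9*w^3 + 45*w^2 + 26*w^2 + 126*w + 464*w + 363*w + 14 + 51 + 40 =-9*w^3 + 71*w^2 + 953*w + 105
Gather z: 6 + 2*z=2*z + 6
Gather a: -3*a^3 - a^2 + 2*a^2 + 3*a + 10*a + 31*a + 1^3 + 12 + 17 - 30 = -3*a^3 + a^2 + 44*a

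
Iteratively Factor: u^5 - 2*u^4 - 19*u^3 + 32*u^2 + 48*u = (u - 3)*(u^4 + u^3 - 16*u^2 - 16*u) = u*(u - 3)*(u^3 + u^2 - 16*u - 16) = u*(u - 4)*(u - 3)*(u^2 + 5*u + 4) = u*(u - 4)*(u - 3)*(u + 1)*(u + 4)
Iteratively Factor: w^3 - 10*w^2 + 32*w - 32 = (w - 4)*(w^2 - 6*w + 8) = (w - 4)^2*(w - 2)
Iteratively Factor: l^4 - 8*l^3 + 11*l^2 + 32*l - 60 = (l - 2)*(l^3 - 6*l^2 - l + 30) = (l - 5)*(l - 2)*(l^2 - l - 6) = (l - 5)*(l - 3)*(l - 2)*(l + 2)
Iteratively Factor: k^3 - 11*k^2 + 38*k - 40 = (k - 2)*(k^2 - 9*k + 20) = (k - 4)*(k - 2)*(k - 5)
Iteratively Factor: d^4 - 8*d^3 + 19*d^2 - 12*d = (d - 4)*(d^3 - 4*d^2 + 3*d) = (d - 4)*(d - 3)*(d^2 - d) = (d - 4)*(d - 3)*(d - 1)*(d)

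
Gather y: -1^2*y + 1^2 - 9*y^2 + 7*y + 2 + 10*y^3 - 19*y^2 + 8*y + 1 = 10*y^3 - 28*y^2 + 14*y + 4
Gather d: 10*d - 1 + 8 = 10*d + 7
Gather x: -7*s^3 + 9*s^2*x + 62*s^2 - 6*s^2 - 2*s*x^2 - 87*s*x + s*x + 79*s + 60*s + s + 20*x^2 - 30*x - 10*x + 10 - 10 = -7*s^3 + 56*s^2 + 140*s + x^2*(20 - 2*s) + x*(9*s^2 - 86*s - 40)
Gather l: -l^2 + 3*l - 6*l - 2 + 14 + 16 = -l^2 - 3*l + 28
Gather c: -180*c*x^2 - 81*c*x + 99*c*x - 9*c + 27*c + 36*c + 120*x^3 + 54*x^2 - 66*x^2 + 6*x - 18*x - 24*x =c*(-180*x^2 + 18*x + 54) + 120*x^3 - 12*x^2 - 36*x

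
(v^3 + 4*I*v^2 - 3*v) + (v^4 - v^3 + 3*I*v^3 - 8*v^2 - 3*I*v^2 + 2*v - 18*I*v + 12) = v^4 + 3*I*v^3 - 8*v^2 + I*v^2 - v - 18*I*v + 12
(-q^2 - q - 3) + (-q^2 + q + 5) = 2 - 2*q^2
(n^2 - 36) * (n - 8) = n^3 - 8*n^2 - 36*n + 288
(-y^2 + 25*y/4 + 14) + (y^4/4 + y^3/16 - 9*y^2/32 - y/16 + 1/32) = y^4/4 + y^3/16 - 41*y^2/32 + 99*y/16 + 449/32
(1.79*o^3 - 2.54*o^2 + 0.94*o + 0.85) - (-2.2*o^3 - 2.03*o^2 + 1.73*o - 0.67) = 3.99*o^3 - 0.51*o^2 - 0.79*o + 1.52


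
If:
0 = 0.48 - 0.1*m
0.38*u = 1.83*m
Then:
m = 4.80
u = 23.12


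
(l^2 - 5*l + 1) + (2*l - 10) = l^2 - 3*l - 9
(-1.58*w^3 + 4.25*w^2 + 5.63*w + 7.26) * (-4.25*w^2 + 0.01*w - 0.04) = 6.715*w^5 - 18.0783*w^4 - 23.8218*w^3 - 30.9687*w^2 - 0.1526*w - 0.2904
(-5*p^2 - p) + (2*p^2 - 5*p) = -3*p^2 - 6*p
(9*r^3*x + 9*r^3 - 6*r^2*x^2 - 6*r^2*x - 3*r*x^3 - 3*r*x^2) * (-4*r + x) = -36*r^4*x - 36*r^4 + 33*r^3*x^2 + 33*r^3*x + 6*r^2*x^3 + 6*r^2*x^2 - 3*r*x^4 - 3*r*x^3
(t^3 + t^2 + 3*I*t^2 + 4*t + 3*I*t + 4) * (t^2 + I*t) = t^5 + t^4 + 4*I*t^4 + t^3 + 4*I*t^3 + t^2 + 4*I*t^2 + 4*I*t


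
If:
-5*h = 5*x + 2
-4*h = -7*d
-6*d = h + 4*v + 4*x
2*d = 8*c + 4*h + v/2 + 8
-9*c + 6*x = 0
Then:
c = -3964/2125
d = 2912/2125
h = 5096/2125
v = 304/2125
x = -5946/2125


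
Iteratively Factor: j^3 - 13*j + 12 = (j - 1)*(j^2 + j - 12) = (j - 3)*(j - 1)*(j + 4)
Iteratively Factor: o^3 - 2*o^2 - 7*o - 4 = (o - 4)*(o^2 + 2*o + 1) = (o - 4)*(o + 1)*(o + 1)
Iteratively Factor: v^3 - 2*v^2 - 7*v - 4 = (v + 1)*(v^2 - 3*v - 4) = (v - 4)*(v + 1)*(v + 1)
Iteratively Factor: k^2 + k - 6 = (k + 3)*(k - 2)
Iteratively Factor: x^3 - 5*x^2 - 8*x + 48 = (x + 3)*(x^2 - 8*x + 16) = (x - 4)*(x + 3)*(x - 4)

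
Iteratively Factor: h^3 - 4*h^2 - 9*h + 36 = (h - 3)*(h^2 - h - 12) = (h - 3)*(h + 3)*(h - 4)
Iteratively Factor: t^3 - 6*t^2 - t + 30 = (t - 5)*(t^2 - t - 6) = (t - 5)*(t - 3)*(t + 2)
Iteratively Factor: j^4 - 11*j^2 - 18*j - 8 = (j + 1)*(j^3 - j^2 - 10*j - 8) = (j + 1)^2*(j^2 - 2*j - 8) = (j + 1)^2*(j + 2)*(j - 4)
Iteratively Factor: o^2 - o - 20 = (o - 5)*(o + 4)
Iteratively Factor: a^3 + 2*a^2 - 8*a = (a + 4)*(a^2 - 2*a) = (a - 2)*(a + 4)*(a)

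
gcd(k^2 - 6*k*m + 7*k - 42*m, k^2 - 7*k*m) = 1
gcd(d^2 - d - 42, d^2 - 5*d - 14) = d - 7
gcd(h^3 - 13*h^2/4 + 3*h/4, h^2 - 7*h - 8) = 1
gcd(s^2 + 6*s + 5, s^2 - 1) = s + 1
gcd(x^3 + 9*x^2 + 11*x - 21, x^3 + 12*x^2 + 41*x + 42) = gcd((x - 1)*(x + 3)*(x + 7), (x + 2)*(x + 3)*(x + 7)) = x^2 + 10*x + 21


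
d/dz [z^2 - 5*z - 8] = 2*z - 5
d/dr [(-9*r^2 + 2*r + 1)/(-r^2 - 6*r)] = 2*(28*r^2 + r + 3)/(r^2*(r^2 + 12*r + 36))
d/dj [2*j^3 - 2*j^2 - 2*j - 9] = 6*j^2 - 4*j - 2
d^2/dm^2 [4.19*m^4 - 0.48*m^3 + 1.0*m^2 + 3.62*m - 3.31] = 50.28*m^2 - 2.88*m + 2.0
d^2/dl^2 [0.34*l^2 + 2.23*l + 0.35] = 0.680000000000000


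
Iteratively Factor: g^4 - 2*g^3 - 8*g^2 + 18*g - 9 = (g - 3)*(g^3 + g^2 - 5*g + 3) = (g - 3)*(g - 1)*(g^2 + 2*g - 3) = (g - 3)*(g - 1)^2*(g + 3)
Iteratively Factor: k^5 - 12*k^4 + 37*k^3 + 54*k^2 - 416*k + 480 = (k + 3)*(k^4 - 15*k^3 + 82*k^2 - 192*k + 160) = (k - 4)*(k + 3)*(k^3 - 11*k^2 + 38*k - 40) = (k - 5)*(k - 4)*(k + 3)*(k^2 - 6*k + 8) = (k - 5)*(k - 4)^2*(k + 3)*(k - 2)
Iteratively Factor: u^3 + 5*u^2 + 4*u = (u + 4)*(u^2 + u) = (u + 1)*(u + 4)*(u)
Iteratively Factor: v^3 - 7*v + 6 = (v - 1)*(v^2 + v - 6) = (v - 2)*(v - 1)*(v + 3)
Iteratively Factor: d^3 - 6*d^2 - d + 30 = (d - 3)*(d^2 - 3*d - 10) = (d - 5)*(d - 3)*(d + 2)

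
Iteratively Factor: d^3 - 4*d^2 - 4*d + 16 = (d - 2)*(d^2 - 2*d - 8) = (d - 2)*(d + 2)*(d - 4)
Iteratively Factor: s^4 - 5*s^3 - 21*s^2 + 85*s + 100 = (s + 4)*(s^3 - 9*s^2 + 15*s + 25) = (s - 5)*(s + 4)*(s^2 - 4*s - 5) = (s - 5)*(s + 1)*(s + 4)*(s - 5)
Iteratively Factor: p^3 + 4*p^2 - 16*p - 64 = (p + 4)*(p^2 - 16) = (p + 4)^2*(p - 4)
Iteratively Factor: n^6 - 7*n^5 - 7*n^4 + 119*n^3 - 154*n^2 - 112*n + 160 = (n - 4)*(n^5 - 3*n^4 - 19*n^3 + 43*n^2 + 18*n - 40) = (n - 4)*(n - 1)*(n^4 - 2*n^3 - 21*n^2 + 22*n + 40) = (n - 5)*(n - 4)*(n - 1)*(n^3 + 3*n^2 - 6*n - 8) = (n - 5)*(n - 4)*(n - 1)*(n + 1)*(n^2 + 2*n - 8) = (n - 5)*(n - 4)*(n - 1)*(n + 1)*(n + 4)*(n - 2)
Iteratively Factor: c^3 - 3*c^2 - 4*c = (c - 4)*(c^2 + c) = c*(c - 4)*(c + 1)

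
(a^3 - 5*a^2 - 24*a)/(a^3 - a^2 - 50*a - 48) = a*(a + 3)/(a^2 + 7*a + 6)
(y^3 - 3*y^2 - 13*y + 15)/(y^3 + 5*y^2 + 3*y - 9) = (y - 5)/(y + 3)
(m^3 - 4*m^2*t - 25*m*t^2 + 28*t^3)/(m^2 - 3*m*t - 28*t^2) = m - t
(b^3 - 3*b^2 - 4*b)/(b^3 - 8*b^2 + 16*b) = (b + 1)/(b - 4)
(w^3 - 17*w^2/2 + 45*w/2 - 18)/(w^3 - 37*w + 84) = (w - 3/2)/(w + 7)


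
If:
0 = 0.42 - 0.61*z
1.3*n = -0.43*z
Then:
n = -0.23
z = 0.69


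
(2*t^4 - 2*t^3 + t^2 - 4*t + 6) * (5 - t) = -2*t^5 + 12*t^4 - 11*t^3 + 9*t^2 - 26*t + 30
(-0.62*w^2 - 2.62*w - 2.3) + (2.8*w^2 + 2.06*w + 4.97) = 2.18*w^2 - 0.56*w + 2.67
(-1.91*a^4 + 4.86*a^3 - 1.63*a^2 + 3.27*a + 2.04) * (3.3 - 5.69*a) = 10.8679*a^5 - 33.9564*a^4 + 25.3127*a^3 - 23.9853*a^2 - 0.816600000000003*a + 6.732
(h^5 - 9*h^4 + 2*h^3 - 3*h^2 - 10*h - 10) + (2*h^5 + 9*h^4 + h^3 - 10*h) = 3*h^5 + 3*h^3 - 3*h^2 - 20*h - 10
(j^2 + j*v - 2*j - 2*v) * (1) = j^2 + j*v - 2*j - 2*v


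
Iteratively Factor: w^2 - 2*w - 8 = (w - 4)*(w + 2)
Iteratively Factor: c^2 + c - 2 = (c + 2)*(c - 1)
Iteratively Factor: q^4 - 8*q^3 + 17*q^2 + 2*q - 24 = (q - 3)*(q^3 - 5*q^2 + 2*q + 8) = (q - 3)*(q - 2)*(q^2 - 3*q - 4) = (q - 4)*(q - 3)*(q - 2)*(q + 1)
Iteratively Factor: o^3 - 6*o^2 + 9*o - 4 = (o - 1)*(o^2 - 5*o + 4) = (o - 1)^2*(o - 4)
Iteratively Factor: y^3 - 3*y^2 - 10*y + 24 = (y + 3)*(y^2 - 6*y + 8) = (y - 4)*(y + 3)*(y - 2)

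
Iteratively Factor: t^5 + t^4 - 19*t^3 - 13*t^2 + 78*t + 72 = (t - 3)*(t^4 + 4*t^3 - 7*t^2 - 34*t - 24) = (t - 3)*(t + 2)*(t^3 + 2*t^2 - 11*t - 12) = (t - 3)^2*(t + 2)*(t^2 + 5*t + 4) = (t - 3)^2*(t + 2)*(t + 4)*(t + 1)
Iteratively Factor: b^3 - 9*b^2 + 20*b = (b - 4)*(b^2 - 5*b) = b*(b - 4)*(b - 5)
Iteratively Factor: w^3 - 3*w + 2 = (w + 2)*(w^2 - 2*w + 1) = (w - 1)*(w + 2)*(w - 1)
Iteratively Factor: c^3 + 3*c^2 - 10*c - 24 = (c - 3)*(c^2 + 6*c + 8) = (c - 3)*(c + 4)*(c + 2)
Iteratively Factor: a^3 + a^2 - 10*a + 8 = (a - 1)*(a^2 + 2*a - 8) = (a - 2)*(a - 1)*(a + 4)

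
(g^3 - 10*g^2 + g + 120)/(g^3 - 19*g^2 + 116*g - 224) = (g^2 - 2*g - 15)/(g^2 - 11*g + 28)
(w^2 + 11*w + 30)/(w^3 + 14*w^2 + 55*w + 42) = (w + 5)/(w^2 + 8*w + 7)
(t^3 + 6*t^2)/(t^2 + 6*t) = t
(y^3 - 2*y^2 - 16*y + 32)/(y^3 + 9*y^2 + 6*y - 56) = (y - 4)/(y + 7)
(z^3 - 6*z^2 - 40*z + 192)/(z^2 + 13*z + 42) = (z^2 - 12*z + 32)/(z + 7)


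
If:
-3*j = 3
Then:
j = -1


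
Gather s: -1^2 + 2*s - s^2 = -s^2 + 2*s - 1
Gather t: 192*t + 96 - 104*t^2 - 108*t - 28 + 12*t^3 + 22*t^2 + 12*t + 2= 12*t^3 - 82*t^2 + 96*t + 70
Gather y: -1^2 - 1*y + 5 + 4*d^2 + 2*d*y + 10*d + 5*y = 4*d^2 + 10*d + y*(2*d + 4) + 4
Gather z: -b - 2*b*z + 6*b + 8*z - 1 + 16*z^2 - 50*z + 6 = 5*b + 16*z^2 + z*(-2*b - 42) + 5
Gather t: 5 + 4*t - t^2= -t^2 + 4*t + 5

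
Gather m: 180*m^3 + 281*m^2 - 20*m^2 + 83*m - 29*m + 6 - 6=180*m^3 + 261*m^2 + 54*m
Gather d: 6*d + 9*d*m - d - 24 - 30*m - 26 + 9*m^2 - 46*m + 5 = d*(9*m + 5) + 9*m^2 - 76*m - 45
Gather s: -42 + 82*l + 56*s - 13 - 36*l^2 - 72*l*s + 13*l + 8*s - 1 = -36*l^2 + 95*l + s*(64 - 72*l) - 56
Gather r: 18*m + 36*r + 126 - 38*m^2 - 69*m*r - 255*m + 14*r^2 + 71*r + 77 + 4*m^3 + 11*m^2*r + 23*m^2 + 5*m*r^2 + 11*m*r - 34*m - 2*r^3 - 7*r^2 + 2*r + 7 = 4*m^3 - 15*m^2 - 271*m - 2*r^3 + r^2*(5*m + 7) + r*(11*m^2 - 58*m + 109) + 210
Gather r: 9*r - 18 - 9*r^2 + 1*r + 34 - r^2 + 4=-10*r^2 + 10*r + 20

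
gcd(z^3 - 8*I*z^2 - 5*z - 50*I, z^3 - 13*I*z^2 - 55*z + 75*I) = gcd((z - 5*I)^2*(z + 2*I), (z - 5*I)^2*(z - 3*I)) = z^2 - 10*I*z - 25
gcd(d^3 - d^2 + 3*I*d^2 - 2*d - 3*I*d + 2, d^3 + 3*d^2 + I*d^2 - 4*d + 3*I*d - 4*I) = d^2 + d*(-1 + I) - I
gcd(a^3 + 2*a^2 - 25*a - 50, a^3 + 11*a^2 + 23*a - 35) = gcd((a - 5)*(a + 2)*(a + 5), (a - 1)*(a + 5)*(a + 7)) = a + 5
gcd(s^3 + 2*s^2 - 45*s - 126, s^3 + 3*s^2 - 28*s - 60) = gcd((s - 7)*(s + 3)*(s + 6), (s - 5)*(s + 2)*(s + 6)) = s + 6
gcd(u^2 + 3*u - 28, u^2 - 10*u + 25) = 1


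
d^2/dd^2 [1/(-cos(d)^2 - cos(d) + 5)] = (4*sin(d)^4 - 23*sin(d)^2 + 5*cos(d)/4 + 3*cos(3*d)/4 + 7)/(-sin(d)^2 + cos(d) - 4)^3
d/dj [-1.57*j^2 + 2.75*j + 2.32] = 2.75 - 3.14*j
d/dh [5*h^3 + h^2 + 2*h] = 15*h^2 + 2*h + 2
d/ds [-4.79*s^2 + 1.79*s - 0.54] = 1.79 - 9.58*s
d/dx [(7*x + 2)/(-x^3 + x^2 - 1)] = (-7*x^3 + 7*x^2 + x*(3*x - 2)*(7*x + 2) - 7)/(x^3 - x^2 + 1)^2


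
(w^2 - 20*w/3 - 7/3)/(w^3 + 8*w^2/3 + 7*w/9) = 3*(w - 7)/(w*(3*w + 7))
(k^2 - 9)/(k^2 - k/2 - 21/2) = 2*(k - 3)/(2*k - 7)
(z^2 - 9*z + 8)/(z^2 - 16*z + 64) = (z - 1)/(z - 8)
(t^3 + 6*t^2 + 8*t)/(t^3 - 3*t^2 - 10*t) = (t + 4)/(t - 5)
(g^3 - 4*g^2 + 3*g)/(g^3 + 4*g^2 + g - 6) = g*(g - 3)/(g^2 + 5*g + 6)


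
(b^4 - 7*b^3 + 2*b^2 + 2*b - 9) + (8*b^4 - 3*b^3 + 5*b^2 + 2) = 9*b^4 - 10*b^3 + 7*b^2 + 2*b - 7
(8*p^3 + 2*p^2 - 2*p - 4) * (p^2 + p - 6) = 8*p^5 + 10*p^4 - 48*p^3 - 18*p^2 + 8*p + 24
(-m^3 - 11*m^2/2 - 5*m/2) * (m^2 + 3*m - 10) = -m^5 - 17*m^4/2 - 9*m^3 + 95*m^2/2 + 25*m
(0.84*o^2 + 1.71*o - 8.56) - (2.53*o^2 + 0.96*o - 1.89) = -1.69*o^2 + 0.75*o - 6.67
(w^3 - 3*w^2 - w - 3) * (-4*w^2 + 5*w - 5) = -4*w^5 + 17*w^4 - 16*w^3 + 22*w^2 - 10*w + 15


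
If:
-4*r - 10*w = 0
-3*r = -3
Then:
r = 1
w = -2/5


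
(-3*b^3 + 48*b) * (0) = 0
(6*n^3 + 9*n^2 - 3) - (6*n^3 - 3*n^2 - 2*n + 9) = 12*n^2 + 2*n - 12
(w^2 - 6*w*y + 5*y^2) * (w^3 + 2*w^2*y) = w^5 - 4*w^4*y - 7*w^3*y^2 + 10*w^2*y^3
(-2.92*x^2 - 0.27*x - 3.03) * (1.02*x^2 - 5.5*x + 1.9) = -2.9784*x^4 + 15.7846*x^3 - 7.1536*x^2 + 16.152*x - 5.757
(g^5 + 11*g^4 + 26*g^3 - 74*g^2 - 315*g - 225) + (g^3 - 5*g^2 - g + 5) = g^5 + 11*g^4 + 27*g^3 - 79*g^2 - 316*g - 220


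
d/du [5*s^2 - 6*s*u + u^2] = -6*s + 2*u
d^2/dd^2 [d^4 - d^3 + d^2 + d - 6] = 12*d^2 - 6*d + 2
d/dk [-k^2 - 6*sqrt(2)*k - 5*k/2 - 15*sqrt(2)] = -2*k - 6*sqrt(2) - 5/2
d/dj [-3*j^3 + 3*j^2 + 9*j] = -9*j^2 + 6*j + 9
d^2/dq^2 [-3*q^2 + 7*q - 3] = -6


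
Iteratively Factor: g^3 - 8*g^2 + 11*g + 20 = (g - 5)*(g^2 - 3*g - 4) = (g - 5)*(g - 4)*(g + 1)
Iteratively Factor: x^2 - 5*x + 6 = (x - 2)*(x - 3)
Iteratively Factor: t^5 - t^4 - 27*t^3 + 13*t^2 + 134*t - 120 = (t - 1)*(t^4 - 27*t^2 - 14*t + 120) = (t - 2)*(t - 1)*(t^3 + 2*t^2 - 23*t - 60) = (t - 2)*(t - 1)*(t + 3)*(t^2 - t - 20) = (t - 2)*(t - 1)*(t + 3)*(t + 4)*(t - 5)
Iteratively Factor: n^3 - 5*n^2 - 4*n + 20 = (n - 5)*(n^2 - 4) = (n - 5)*(n + 2)*(n - 2)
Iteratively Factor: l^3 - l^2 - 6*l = (l)*(l^2 - l - 6) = l*(l - 3)*(l + 2)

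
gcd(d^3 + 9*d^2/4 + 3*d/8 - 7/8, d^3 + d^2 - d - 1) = d + 1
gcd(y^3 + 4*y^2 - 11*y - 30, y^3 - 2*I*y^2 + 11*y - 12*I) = 1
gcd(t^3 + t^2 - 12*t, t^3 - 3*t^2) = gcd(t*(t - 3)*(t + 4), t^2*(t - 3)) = t^2 - 3*t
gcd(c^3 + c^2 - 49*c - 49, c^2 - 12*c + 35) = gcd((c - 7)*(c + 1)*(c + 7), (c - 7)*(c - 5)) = c - 7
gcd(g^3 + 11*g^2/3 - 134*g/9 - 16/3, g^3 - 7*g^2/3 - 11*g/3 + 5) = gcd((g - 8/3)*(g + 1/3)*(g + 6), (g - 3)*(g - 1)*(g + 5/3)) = 1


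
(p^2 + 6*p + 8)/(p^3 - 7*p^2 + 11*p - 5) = (p^2 + 6*p + 8)/(p^3 - 7*p^2 + 11*p - 5)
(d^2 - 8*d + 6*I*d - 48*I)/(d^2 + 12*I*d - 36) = (d - 8)/(d + 6*I)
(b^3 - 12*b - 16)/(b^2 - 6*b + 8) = (b^2 + 4*b + 4)/(b - 2)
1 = 1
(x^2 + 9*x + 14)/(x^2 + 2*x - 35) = (x + 2)/(x - 5)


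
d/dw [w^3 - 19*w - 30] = 3*w^2 - 19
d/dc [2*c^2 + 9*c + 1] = 4*c + 9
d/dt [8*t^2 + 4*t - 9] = 16*t + 4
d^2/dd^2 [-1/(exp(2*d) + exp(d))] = ((exp(d) + 1)*(4*exp(d) + 1) - 2*(2*exp(d) + 1)^2)*exp(-d)/(exp(d) + 1)^3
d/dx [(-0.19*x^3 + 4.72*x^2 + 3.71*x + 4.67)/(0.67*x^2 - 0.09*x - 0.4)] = (-0.1273*x^4 + 0.0342000000000002*x^3 - 2.6825*x^2 - 10.0338*x - 1.0637)/(0.4489*x^4 - 0.1206*x^3 - 0.5279*x^2 + 0.072*x + 0.16)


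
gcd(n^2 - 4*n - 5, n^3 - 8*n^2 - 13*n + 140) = n - 5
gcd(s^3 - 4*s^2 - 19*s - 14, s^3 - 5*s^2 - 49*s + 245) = s - 7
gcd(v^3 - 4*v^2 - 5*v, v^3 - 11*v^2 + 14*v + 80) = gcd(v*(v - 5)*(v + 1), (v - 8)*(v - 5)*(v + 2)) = v - 5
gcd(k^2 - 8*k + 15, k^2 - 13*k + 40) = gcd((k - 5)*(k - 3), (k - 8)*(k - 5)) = k - 5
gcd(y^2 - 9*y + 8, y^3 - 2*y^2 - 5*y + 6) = y - 1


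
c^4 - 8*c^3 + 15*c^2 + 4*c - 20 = (c - 5)*(c - 2)^2*(c + 1)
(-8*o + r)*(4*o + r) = -32*o^2 - 4*o*r + r^2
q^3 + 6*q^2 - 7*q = q*(q - 1)*(q + 7)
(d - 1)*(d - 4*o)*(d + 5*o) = d^3 + d^2*o - d^2 - 20*d*o^2 - d*o + 20*o^2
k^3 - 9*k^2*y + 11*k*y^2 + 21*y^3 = (k - 7*y)*(k - 3*y)*(k + y)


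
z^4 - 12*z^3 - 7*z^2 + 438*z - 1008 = (z - 8)*(z - 7)*(z - 3)*(z + 6)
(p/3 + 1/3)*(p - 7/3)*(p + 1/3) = p^3/3 - p^2/3 - 25*p/27 - 7/27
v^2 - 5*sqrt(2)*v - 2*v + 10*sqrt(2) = (v - 2)*(v - 5*sqrt(2))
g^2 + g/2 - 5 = (g - 2)*(g + 5/2)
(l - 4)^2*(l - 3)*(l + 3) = l^4 - 8*l^3 + 7*l^2 + 72*l - 144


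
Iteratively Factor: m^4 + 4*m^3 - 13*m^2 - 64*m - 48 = (m + 3)*(m^3 + m^2 - 16*m - 16) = (m + 1)*(m + 3)*(m^2 - 16) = (m - 4)*(m + 1)*(m + 3)*(m + 4)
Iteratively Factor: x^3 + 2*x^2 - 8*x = (x - 2)*(x^2 + 4*x) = (x - 2)*(x + 4)*(x)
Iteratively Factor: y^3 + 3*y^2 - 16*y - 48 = (y - 4)*(y^2 + 7*y + 12) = (y - 4)*(y + 3)*(y + 4)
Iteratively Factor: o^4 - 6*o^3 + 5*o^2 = (o - 5)*(o^3 - o^2) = o*(o - 5)*(o^2 - o) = o^2*(o - 5)*(o - 1)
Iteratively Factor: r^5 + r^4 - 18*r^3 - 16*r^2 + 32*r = (r + 2)*(r^4 - r^3 - 16*r^2 + 16*r) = (r - 4)*(r + 2)*(r^3 + 3*r^2 - 4*r) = (r - 4)*(r - 1)*(r + 2)*(r^2 + 4*r) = r*(r - 4)*(r - 1)*(r + 2)*(r + 4)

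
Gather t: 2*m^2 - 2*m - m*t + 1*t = 2*m^2 - 2*m + t*(1 - m)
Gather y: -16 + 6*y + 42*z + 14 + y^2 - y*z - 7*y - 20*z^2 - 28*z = y^2 + y*(-z - 1) - 20*z^2 + 14*z - 2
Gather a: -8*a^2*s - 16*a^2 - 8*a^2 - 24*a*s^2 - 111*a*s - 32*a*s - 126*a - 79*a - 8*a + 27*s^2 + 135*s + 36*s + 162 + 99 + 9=a^2*(-8*s - 24) + a*(-24*s^2 - 143*s - 213) + 27*s^2 + 171*s + 270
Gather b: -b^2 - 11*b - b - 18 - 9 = -b^2 - 12*b - 27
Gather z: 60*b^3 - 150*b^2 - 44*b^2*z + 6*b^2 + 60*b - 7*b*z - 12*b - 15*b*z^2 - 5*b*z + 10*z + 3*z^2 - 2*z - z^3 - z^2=60*b^3 - 144*b^2 + 48*b - z^3 + z^2*(2 - 15*b) + z*(-44*b^2 - 12*b + 8)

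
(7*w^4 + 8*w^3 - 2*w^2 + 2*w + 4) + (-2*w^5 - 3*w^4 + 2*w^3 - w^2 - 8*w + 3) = -2*w^5 + 4*w^4 + 10*w^3 - 3*w^2 - 6*w + 7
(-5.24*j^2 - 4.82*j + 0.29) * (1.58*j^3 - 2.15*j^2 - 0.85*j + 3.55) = -8.2792*j^5 + 3.6504*j^4 + 15.2752*j^3 - 15.1285*j^2 - 17.3575*j + 1.0295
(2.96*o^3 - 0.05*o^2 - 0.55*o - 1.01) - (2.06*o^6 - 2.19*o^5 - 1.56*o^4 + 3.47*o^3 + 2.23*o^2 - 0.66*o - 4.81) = -2.06*o^6 + 2.19*o^5 + 1.56*o^4 - 0.51*o^3 - 2.28*o^2 + 0.11*o + 3.8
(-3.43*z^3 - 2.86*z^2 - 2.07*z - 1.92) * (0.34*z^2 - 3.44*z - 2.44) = -1.1662*z^5 + 10.8268*z^4 + 17.5038*z^3 + 13.4464*z^2 + 11.6556*z + 4.6848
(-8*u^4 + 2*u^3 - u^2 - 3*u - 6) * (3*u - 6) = -24*u^5 + 54*u^4 - 15*u^3 - 3*u^2 + 36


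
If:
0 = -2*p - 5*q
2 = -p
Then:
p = -2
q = 4/5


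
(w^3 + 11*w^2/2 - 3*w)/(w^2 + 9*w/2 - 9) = w*(2*w - 1)/(2*w - 3)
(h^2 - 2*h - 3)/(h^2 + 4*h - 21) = (h + 1)/(h + 7)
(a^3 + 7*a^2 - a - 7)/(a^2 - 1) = a + 7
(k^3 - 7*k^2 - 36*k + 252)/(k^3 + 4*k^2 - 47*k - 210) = (k - 6)/(k + 5)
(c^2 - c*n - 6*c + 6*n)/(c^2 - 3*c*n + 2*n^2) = (c - 6)/(c - 2*n)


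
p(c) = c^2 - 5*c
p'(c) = 2*c - 5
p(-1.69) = 11.31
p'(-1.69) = -8.38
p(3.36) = -5.51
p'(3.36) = 1.72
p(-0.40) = 2.16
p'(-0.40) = -5.80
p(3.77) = -4.64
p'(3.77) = 2.54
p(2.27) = -6.20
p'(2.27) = -0.46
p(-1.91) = 13.20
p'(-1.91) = -8.82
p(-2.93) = 23.23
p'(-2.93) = -10.86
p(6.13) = 6.93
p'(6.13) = 7.26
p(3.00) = -6.00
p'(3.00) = 1.00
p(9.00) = 36.00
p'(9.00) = 13.00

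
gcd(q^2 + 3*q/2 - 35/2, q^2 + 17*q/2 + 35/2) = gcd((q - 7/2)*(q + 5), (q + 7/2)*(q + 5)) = q + 5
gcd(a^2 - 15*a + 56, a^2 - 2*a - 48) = a - 8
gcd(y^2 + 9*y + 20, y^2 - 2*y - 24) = y + 4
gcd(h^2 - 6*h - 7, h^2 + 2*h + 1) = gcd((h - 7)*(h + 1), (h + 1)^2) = h + 1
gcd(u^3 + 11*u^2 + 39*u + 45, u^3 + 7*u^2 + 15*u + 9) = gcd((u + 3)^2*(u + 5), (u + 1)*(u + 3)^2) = u^2 + 6*u + 9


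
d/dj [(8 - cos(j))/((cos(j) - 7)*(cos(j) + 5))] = (sin(j)^2 + 16*cos(j) - 52)*sin(j)/((cos(j) - 7)^2*(cos(j) + 5)^2)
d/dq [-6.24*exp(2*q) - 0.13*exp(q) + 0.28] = (-12.48*exp(q) - 0.13)*exp(q)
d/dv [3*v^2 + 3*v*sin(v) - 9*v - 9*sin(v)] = 3*v*cos(v) + 6*v + 3*sin(v) - 9*cos(v) - 9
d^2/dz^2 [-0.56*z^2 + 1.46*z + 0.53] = -1.12000000000000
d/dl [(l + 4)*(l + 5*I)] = 2*l + 4 + 5*I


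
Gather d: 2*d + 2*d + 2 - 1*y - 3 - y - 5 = 4*d - 2*y - 6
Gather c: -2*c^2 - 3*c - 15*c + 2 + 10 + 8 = -2*c^2 - 18*c + 20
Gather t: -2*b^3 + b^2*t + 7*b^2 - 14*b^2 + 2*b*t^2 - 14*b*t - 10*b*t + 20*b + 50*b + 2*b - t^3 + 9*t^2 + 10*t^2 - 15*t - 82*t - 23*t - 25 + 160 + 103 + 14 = -2*b^3 - 7*b^2 + 72*b - t^3 + t^2*(2*b + 19) + t*(b^2 - 24*b - 120) + 252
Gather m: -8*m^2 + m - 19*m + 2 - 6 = -8*m^2 - 18*m - 4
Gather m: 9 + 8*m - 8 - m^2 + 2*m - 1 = -m^2 + 10*m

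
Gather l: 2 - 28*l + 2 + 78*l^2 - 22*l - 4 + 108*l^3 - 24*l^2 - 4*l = 108*l^3 + 54*l^2 - 54*l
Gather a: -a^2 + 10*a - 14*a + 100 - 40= -a^2 - 4*a + 60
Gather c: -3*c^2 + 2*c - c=-3*c^2 + c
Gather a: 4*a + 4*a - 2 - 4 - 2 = 8*a - 8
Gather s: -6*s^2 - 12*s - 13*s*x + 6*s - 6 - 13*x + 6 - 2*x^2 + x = -6*s^2 + s*(-13*x - 6) - 2*x^2 - 12*x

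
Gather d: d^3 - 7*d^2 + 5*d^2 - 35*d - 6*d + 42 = d^3 - 2*d^2 - 41*d + 42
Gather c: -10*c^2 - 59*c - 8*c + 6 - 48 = -10*c^2 - 67*c - 42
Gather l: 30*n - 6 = 30*n - 6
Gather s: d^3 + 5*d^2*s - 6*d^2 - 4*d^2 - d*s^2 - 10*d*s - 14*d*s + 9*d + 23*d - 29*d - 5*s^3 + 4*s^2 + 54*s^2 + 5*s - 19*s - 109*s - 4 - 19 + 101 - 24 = d^3 - 10*d^2 + 3*d - 5*s^3 + s^2*(58 - d) + s*(5*d^2 - 24*d - 123) + 54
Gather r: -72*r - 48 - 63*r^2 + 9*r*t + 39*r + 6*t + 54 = -63*r^2 + r*(9*t - 33) + 6*t + 6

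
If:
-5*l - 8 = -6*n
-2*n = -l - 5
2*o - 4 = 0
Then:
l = 7/2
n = 17/4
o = 2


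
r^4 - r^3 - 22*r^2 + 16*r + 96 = (r - 4)*(r - 3)*(r + 2)*(r + 4)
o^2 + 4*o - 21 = (o - 3)*(o + 7)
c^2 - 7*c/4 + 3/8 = (c - 3/2)*(c - 1/4)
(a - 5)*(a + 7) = a^2 + 2*a - 35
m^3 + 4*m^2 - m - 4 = (m - 1)*(m + 1)*(m + 4)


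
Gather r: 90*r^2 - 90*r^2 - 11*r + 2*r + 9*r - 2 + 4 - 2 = 0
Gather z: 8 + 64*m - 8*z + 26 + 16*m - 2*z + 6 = 80*m - 10*z + 40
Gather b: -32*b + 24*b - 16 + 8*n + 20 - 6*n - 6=-8*b + 2*n - 2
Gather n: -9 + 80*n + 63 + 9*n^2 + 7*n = 9*n^2 + 87*n + 54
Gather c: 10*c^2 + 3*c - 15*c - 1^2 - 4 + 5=10*c^2 - 12*c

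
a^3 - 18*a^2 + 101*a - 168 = (a - 8)*(a - 7)*(a - 3)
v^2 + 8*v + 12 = (v + 2)*(v + 6)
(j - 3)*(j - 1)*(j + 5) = j^3 + j^2 - 17*j + 15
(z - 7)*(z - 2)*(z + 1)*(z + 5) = z^4 - 3*z^3 - 35*z^2 + 39*z + 70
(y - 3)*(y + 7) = y^2 + 4*y - 21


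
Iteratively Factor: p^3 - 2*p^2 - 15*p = (p)*(p^2 - 2*p - 15) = p*(p + 3)*(p - 5)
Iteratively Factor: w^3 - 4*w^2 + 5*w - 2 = (w - 2)*(w^2 - 2*w + 1) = (w - 2)*(w - 1)*(w - 1)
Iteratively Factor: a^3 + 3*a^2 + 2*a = (a + 1)*(a^2 + 2*a) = a*(a + 1)*(a + 2)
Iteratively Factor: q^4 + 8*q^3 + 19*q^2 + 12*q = (q + 3)*(q^3 + 5*q^2 + 4*q) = q*(q + 3)*(q^2 + 5*q + 4) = q*(q + 1)*(q + 3)*(q + 4)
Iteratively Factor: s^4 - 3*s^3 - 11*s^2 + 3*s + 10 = (s - 5)*(s^3 + 2*s^2 - s - 2) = (s - 5)*(s + 1)*(s^2 + s - 2) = (s - 5)*(s - 1)*(s + 1)*(s + 2)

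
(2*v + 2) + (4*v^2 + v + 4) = 4*v^2 + 3*v + 6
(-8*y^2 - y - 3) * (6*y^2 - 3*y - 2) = -48*y^4 + 18*y^3 + y^2 + 11*y + 6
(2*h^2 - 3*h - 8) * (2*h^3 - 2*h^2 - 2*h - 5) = 4*h^5 - 10*h^4 - 14*h^3 + 12*h^2 + 31*h + 40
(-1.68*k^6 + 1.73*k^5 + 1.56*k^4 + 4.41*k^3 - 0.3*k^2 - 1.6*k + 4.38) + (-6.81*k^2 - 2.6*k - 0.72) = -1.68*k^6 + 1.73*k^5 + 1.56*k^4 + 4.41*k^3 - 7.11*k^2 - 4.2*k + 3.66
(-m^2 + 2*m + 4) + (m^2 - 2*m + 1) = 5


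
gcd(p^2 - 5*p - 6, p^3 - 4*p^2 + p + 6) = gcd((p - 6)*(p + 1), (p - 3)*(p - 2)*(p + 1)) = p + 1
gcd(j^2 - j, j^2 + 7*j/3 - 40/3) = 1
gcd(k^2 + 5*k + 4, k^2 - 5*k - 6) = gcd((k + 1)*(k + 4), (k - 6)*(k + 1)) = k + 1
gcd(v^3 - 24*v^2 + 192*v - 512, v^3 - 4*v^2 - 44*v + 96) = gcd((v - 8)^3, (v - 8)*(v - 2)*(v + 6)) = v - 8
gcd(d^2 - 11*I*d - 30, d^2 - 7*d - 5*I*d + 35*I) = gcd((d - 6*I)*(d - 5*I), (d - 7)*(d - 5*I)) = d - 5*I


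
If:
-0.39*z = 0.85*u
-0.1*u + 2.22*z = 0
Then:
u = 0.00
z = 0.00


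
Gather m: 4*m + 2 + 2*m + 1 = 6*m + 3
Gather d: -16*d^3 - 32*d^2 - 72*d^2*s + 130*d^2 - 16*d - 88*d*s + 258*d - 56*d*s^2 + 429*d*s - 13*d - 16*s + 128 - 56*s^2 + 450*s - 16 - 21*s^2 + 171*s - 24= -16*d^3 + d^2*(98 - 72*s) + d*(-56*s^2 + 341*s + 229) - 77*s^2 + 605*s + 88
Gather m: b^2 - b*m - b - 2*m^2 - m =b^2 - b - 2*m^2 + m*(-b - 1)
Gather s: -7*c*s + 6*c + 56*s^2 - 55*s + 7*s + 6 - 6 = 6*c + 56*s^2 + s*(-7*c - 48)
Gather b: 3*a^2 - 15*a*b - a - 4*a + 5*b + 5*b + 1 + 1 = 3*a^2 - 5*a + b*(10 - 15*a) + 2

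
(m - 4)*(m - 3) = m^2 - 7*m + 12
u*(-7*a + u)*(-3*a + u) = 21*a^2*u - 10*a*u^2 + u^3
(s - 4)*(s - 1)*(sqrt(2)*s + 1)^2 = 2*s^4 - 10*s^3 + 2*sqrt(2)*s^3 - 10*sqrt(2)*s^2 + 9*s^2 - 5*s + 8*sqrt(2)*s + 4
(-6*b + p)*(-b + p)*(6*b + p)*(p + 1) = 36*b^3*p + 36*b^3 - 36*b^2*p^2 - 36*b^2*p - b*p^3 - b*p^2 + p^4 + p^3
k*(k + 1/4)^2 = k^3 + k^2/2 + k/16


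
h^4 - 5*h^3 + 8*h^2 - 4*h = h*(h - 2)^2*(h - 1)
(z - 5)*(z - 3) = z^2 - 8*z + 15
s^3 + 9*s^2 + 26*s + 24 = (s + 2)*(s + 3)*(s + 4)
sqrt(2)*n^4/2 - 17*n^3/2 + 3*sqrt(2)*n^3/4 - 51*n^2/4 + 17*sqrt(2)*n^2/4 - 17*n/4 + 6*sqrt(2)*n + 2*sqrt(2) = (n + 1/2)*(n - 8*sqrt(2))*(n - sqrt(2)/2)*(sqrt(2)*n/2 + sqrt(2)/2)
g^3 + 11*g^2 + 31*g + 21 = (g + 1)*(g + 3)*(g + 7)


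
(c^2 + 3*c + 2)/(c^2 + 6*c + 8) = (c + 1)/(c + 4)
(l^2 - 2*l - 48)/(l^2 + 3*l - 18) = (l - 8)/(l - 3)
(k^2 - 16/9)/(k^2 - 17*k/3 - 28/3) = (k - 4/3)/(k - 7)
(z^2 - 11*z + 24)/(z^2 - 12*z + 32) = (z - 3)/(z - 4)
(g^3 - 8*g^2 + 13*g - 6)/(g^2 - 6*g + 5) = (g^2 - 7*g + 6)/(g - 5)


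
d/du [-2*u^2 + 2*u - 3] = 2 - 4*u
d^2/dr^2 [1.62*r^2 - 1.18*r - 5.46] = 3.24000000000000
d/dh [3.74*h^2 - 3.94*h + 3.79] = 7.48*h - 3.94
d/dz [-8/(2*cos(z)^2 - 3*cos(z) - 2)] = 8*(3 - 4*cos(z))*sin(z)/(2*sin(z)^2 + 3*cos(z))^2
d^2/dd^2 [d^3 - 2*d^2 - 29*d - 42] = 6*d - 4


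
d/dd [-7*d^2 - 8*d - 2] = -14*d - 8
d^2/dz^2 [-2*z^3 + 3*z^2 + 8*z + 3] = 6 - 12*z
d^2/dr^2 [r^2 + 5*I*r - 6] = 2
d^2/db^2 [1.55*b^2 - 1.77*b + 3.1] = 3.10000000000000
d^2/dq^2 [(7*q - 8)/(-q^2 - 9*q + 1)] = 2*(-(2*q + 9)^2*(7*q - 8) + (21*q + 55)*(q^2 + 9*q - 1))/(q^2 + 9*q - 1)^3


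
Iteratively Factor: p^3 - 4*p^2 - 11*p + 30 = (p - 5)*(p^2 + p - 6) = (p - 5)*(p + 3)*(p - 2)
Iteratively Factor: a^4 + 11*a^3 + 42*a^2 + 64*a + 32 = (a + 4)*(a^3 + 7*a^2 + 14*a + 8) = (a + 1)*(a + 4)*(a^2 + 6*a + 8) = (a + 1)*(a + 2)*(a + 4)*(a + 4)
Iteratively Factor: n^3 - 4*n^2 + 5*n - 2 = (n - 1)*(n^2 - 3*n + 2) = (n - 1)^2*(n - 2)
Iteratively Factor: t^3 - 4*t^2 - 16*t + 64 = (t - 4)*(t^2 - 16) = (t - 4)^2*(t + 4)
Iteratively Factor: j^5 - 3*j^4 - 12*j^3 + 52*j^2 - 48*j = (j - 2)*(j^4 - j^3 - 14*j^2 + 24*j) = j*(j - 2)*(j^3 - j^2 - 14*j + 24) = j*(j - 3)*(j - 2)*(j^2 + 2*j - 8) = j*(j - 3)*(j - 2)^2*(j + 4)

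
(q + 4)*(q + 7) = q^2 + 11*q + 28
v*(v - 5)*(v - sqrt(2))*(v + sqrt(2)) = v^4 - 5*v^3 - 2*v^2 + 10*v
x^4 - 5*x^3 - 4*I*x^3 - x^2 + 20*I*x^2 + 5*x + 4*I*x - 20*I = (x - 5)*(x - 4*I)*(-I*x + I)*(I*x + I)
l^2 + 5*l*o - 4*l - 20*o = (l - 4)*(l + 5*o)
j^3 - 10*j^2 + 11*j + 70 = (j - 7)*(j - 5)*(j + 2)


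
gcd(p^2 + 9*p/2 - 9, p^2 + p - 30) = p + 6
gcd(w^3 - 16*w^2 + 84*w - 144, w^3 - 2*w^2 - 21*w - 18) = w - 6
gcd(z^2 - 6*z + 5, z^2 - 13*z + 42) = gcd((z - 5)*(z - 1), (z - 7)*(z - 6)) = 1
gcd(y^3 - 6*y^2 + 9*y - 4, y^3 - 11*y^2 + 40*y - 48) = y - 4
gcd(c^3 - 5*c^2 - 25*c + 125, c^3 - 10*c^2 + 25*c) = c^2 - 10*c + 25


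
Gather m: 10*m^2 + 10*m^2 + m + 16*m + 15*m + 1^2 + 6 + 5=20*m^2 + 32*m + 12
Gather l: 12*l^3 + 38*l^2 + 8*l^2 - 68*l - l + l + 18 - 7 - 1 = 12*l^3 + 46*l^2 - 68*l + 10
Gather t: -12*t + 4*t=-8*t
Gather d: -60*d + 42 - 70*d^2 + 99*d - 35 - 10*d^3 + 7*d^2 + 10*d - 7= -10*d^3 - 63*d^2 + 49*d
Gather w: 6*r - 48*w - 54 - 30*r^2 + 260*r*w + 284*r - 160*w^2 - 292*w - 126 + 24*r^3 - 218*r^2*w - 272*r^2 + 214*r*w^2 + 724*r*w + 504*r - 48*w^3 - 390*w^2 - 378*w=24*r^3 - 302*r^2 + 794*r - 48*w^3 + w^2*(214*r - 550) + w*(-218*r^2 + 984*r - 718) - 180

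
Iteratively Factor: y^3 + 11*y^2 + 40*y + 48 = (y + 4)*(y^2 + 7*y + 12) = (y + 4)^2*(y + 3)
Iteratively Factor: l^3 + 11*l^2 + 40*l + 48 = (l + 4)*(l^2 + 7*l + 12) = (l + 3)*(l + 4)*(l + 4)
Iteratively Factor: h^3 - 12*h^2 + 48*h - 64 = (h - 4)*(h^2 - 8*h + 16) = (h - 4)^2*(h - 4)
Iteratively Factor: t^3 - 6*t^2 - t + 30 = (t + 2)*(t^2 - 8*t + 15) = (t - 5)*(t + 2)*(t - 3)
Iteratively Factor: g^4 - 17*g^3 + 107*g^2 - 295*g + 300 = (g - 4)*(g^3 - 13*g^2 + 55*g - 75) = (g - 4)*(g - 3)*(g^2 - 10*g + 25) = (g - 5)*(g - 4)*(g - 3)*(g - 5)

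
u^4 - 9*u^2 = u^2*(u - 3)*(u + 3)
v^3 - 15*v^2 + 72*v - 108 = (v - 6)^2*(v - 3)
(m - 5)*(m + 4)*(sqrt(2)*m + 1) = sqrt(2)*m^3 - sqrt(2)*m^2 + m^2 - 20*sqrt(2)*m - m - 20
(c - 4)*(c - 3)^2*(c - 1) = c^4 - 11*c^3 + 43*c^2 - 69*c + 36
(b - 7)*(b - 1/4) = b^2 - 29*b/4 + 7/4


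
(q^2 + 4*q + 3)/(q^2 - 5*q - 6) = (q + 3)/(q - 6)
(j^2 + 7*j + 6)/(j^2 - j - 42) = (j + 1)/(j - 7)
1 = 1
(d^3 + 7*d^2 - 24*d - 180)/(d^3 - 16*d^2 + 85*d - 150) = (d^2 + 12*d + 36)/(d^2 - 11*d + 30)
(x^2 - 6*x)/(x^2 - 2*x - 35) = x*(6 - x)/(-x^2 + 2*x + 35)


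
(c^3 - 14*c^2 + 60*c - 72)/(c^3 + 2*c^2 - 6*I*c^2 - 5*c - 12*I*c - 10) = (c^3 - 14*c^2 + 60*c - 72)/(c^3 + c^2*(2 - 6*I) + c*(-5 - 12*I) - 10)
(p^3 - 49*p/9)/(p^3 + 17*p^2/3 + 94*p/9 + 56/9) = p*(3*p - 7)/(3*p^2 + 10*p + 8)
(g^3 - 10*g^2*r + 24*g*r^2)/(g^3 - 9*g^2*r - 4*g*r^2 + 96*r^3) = g*(-g + 6*r)/(-g^2 + 5*g*r + 24*r^2)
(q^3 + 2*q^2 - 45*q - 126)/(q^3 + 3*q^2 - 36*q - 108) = (q - 7)/(q - 6)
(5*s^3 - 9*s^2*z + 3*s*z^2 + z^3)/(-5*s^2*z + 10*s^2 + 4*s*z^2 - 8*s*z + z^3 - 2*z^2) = (-s + z)/(z - 2)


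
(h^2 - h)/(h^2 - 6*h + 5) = h/(h - 5)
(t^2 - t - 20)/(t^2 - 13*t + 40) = (t + 4)/(t - 8)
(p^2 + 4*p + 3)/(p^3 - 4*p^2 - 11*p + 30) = (p + 1)/(p^2 - 7*p + 10)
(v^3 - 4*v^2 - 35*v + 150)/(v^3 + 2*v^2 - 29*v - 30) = (v - 5)/(v + 1)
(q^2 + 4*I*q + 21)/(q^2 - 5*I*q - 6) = (q + 7*I)/(q - 2*I)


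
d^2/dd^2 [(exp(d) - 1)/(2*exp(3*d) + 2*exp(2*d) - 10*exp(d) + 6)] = (2*exp(3*d) + 3*exp(2*d) + 8*exp(d) + 3)*exp(d)/(exp(6*d) + 6*exp(5*d) + 3*exp(4*d) - 28*exp(3*d) - 9*exp(2*d) + 54*exp(d) - 27)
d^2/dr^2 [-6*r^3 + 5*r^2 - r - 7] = 10 - 36*r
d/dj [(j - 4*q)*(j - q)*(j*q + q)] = q*(3*j^2 - 10*j*q + 2*j + 4*q^2 - 5*q)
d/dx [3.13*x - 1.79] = 3.13000000000000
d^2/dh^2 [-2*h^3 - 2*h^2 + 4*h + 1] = -12*h - 4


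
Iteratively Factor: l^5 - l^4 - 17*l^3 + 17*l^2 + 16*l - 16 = (l - 1)*(l^4 - 17*l^2 + 16) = (l - 1)*(l + 1)*(l^3 - l^2 - 16*l + 16) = (l - 1)*(l + 1)*(l + 4)*(l^2 - 5*l + 4) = (l - 1)^2*(l + 1)*(l + 4)*(l - 4)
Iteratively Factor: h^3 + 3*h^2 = (h)*(h^2 + 3*h) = h^2*(h + 3)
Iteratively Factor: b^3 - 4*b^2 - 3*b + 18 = (b - 3)*(b^2 - b - 6) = (b - 3)^2*(b + 2)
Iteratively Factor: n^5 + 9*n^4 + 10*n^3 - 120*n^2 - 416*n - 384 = (n - 4)*(n^4 + 13*n^3 + 62*n^2 + 128*n + 96) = (n - 4)*(n + 4)*(n^3 + 9*n^2 + 26*n + 24) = (n - 4)*(n + 2)*(n + 4)*(n^2 + 7*n + 12) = (n - 4)*(n + 2)*(n + 3)*(n + 4)*(n + 4)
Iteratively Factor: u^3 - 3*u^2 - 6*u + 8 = (u + 2)*(u^2 - 5*u + 4) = (u - 4)*(u + 2)*(u - 1)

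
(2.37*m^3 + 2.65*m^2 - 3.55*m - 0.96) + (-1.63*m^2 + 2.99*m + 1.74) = 2.37*m^3 + 1.02*m^2 - 0.56*m + 0.78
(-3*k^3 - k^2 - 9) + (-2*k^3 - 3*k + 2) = -5*k^3 - k^2 - 3*k - 7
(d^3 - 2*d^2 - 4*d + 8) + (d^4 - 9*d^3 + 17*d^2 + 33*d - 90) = d^4 - 8*d^3 + 15*d^2 + 29*d - 82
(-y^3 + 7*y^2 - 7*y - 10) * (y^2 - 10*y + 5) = -y^5 + 17*y^4 - 82*y^3 + 95*y^2 + 65*y - 50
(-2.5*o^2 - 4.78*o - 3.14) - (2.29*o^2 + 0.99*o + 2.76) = -4.79*o^2 - 5.77*o - 5.9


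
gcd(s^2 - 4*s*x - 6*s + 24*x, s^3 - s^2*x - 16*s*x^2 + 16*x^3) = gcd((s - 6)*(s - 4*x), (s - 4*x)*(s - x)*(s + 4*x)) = -s + 4*x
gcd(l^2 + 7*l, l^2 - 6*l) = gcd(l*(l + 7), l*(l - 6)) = l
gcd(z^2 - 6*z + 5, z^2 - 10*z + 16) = 1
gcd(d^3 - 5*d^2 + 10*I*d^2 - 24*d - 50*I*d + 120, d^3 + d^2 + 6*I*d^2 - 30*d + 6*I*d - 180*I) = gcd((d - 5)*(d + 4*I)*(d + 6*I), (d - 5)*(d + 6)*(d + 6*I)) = d^2 + d*(-5 + 6*I) - 30*I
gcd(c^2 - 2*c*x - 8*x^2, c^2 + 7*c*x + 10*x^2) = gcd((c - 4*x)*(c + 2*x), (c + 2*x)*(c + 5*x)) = c + 2*x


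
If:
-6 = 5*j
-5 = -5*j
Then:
No Solution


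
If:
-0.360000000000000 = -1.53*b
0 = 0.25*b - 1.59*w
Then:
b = 0.24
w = 0.04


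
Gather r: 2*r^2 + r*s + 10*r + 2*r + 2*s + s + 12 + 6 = 2*r^2 + r*(s + 12) + 3*s + 18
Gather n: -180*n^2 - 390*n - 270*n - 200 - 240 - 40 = -180*n^2 - 660*n - 480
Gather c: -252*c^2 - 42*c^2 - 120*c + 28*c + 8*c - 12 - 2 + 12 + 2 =-294*c^2 - 84*c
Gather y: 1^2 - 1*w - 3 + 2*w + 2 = w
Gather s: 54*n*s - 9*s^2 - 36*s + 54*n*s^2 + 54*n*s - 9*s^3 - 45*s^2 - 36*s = -9*s^3 + s^2*(54*n - 54) + s*(108*n - 72)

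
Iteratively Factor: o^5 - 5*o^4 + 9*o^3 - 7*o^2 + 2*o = (o)*(o^4 - 5*o^3 + 9*o^2 - 7*o + 2) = o*(o - 2)*(o^3 - 3*o^2 + 3*o - 1) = o*(o - 2)*(o - 1)*(o^2 - 2*o + 1) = o*(o - 2)*(o - 1)^2*(o - 1)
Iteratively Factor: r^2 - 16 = (r - 4)*(r + 4)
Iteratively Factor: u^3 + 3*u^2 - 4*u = (u - 1)*(u^2 + 4*u) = u*(u - 1)*(u + 4)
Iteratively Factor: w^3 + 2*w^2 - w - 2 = (w + 2)*(w^2 - 1) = (w - 1)*(w + 2)*(w + 1)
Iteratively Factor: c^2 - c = (c)*(c - 1)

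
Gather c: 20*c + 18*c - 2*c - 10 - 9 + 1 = 36*c - 18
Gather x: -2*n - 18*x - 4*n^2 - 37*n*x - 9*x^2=-4*n^2 - 2*n - 9*x^2 + x*(-37*n - 18)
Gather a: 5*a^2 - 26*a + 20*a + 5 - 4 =5*a^2 - 6*a + 1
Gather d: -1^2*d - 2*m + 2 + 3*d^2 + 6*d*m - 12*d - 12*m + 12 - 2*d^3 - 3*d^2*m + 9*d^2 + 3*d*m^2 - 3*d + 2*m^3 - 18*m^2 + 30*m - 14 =-2*d^3 + d^2*(12 - 3*m) + d*(3*m^2 + 6*m - 16) + 2*m^3 - 18*m^2 + 16*m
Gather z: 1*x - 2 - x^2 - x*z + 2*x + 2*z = -x^2 + 3*x + z*(2 - x) - 2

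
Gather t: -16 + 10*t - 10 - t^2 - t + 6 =-t^2 + 9*t - 20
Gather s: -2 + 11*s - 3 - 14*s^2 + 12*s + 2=-14*s^2 + 23*s - 3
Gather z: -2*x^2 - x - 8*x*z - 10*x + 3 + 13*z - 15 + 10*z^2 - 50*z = -2*x^2 - 11*x + 10*z^2 + z*(-8*x - 37) - 12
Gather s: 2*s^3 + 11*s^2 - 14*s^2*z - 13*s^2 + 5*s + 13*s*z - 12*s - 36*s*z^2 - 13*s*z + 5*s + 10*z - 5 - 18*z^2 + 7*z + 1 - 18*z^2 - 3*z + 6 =2*s^3 + s^2*(-14*z - 2) + s*(-36*z^2 - 2) - 36*z^2 + 14*z + 2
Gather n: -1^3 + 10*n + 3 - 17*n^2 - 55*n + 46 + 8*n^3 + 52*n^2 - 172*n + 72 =8*n^3 + 35*n^2 - 217*n + 120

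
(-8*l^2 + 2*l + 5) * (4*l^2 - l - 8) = -32*l^4 + 16*l^3 + 82*l^2 - 21*l - 40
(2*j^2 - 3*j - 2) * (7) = 14*j^2 - 21*j - 14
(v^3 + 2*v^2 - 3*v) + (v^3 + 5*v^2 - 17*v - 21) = 2*v^3 + 7*v^2 - 20*v - 21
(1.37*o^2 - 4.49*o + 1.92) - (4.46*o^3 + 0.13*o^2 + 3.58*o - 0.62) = -4.46*o^3 + 1.24*o^2 - 8.07*o + 2.54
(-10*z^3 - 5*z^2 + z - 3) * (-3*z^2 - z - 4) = 30*z^5 + 25*z^4 + 42*z^3 + 28*z^2 - z + 12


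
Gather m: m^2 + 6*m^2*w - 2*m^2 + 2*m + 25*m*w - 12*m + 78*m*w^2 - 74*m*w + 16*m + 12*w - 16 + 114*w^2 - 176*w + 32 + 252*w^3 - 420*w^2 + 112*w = m^2*(6*w - 1) + m*(78*w^2 - 49*w + 6) + 252*w^3 - 306*w^2 - 52*w + 16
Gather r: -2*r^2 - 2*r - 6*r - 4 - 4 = -2*r^2 - 8*r - 8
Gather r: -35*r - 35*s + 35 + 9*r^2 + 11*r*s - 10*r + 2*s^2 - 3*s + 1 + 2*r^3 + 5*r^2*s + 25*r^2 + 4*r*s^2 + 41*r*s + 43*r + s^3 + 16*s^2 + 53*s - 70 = 2*r^3 + r^2*(5*s + 34) + r*(4*s^2 + 52*s - 2) + s^3 + 18*s^2 + 15*s - 34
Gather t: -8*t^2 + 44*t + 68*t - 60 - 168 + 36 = -8*t^2 + 112*t - 192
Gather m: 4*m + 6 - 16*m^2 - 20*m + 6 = -16*m^2 - 16*m + 12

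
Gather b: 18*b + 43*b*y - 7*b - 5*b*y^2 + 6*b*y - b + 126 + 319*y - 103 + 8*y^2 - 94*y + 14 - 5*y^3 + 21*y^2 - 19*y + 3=b*(-5*y^2 + 49*y + 10) - 5*y^3 + 29*y^2 + 206*y + 40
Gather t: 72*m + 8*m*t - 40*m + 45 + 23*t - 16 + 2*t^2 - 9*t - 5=32*m + 2*t^2 + t*(8*m + 14) + 24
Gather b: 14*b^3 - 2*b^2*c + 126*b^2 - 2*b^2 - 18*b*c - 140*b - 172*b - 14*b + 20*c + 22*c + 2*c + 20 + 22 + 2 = 14*b^3 + b^2*(124 - 2*c) + b*(-18*c - 326) + 44*c + 44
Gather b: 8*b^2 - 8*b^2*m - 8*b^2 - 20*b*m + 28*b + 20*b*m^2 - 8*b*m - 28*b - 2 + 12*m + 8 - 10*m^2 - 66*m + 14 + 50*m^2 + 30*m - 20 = -8*b^2*m + b*(20*m^2 - 28*m) + 40*m^2 - 24*m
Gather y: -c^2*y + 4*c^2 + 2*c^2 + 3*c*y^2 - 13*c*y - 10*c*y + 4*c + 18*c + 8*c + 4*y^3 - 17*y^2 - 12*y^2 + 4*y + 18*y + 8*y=6*c^2 + 30*c + 4*y^3 + y^2*(3*c - 29) + y*(-c^2 - 23*c + 30)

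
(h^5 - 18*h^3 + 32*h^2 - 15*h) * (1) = h^5 - 18*h^3 + 32*h^2 - 15*h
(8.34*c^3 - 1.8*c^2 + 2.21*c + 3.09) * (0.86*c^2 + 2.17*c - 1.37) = 7.1724*c^5 + 16.5498*c^4 - 13.4312*c^3 + 9.9191*c^2 + 3.6776*c - 4.2333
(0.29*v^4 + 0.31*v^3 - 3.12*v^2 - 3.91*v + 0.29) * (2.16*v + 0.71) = 0.6264*v^5 + 0.8755*v^4 - 6.5191*v^3 - 10.6608*v^2 - 2.1497*v + 0.2059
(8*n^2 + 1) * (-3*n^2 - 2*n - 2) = -24*n^4 - 16*n^3 - 19*n^2 - 2*n - 2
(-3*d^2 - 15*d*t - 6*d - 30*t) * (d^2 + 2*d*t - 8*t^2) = -3*d^4 - 21*d^3*t - 6*d^3 - 6*d^2*t^2 - 42*d^2*t + 120*d*t^3 - 12*d*t^2 + 240*t^3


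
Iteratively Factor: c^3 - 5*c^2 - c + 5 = (c - 5)*(c^2 - 1) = (c - 5)*(c + 1)*(c - 1)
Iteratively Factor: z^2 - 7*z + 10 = (z - 5)*(z - 2)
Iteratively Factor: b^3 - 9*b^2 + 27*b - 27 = (b - 3)*(b^2 - 6*b + 9) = (b - 3)^2*(b - 3)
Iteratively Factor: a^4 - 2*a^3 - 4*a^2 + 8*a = (a - 2)*(a^3 - 4*a) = (a - 2)^2*(a^2 + 2*a) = (a - 2)^2*(a + 2)*(a)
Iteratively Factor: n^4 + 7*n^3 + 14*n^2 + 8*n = (n + 4)*(n^3 + 3*n^2 + 2*n) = n*(n + 4)*(n^2 + 3*n + 2) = n*(n + 1)*(n + 4)*(n + 2)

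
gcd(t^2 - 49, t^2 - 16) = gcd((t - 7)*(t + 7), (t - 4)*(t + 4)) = 1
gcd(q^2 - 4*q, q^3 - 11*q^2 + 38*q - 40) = q - 4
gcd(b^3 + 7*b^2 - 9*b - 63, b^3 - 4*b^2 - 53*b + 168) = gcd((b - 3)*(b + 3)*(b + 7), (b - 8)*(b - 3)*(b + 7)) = b^2 + 4*b - 21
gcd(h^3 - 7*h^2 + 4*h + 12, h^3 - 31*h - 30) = h^2 - 5*h - 6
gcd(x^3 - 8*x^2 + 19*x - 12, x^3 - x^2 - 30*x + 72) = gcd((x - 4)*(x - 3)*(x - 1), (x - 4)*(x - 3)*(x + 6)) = x^2 - 7*x + 12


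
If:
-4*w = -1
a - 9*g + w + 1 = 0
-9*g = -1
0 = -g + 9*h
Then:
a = -1/4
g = 1/9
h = 1/81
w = 1/4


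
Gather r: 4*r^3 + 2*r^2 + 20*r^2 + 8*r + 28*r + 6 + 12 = 4*r^3 + 22*r^2 + 36*r + 18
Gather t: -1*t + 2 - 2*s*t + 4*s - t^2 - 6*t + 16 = 4*s - t^2 + t*(-2*s - 7) + 18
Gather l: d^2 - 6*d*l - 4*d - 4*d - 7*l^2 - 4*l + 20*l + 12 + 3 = d^2 - 8*d - 7*l^2 + l*(16 - 6*d) + 15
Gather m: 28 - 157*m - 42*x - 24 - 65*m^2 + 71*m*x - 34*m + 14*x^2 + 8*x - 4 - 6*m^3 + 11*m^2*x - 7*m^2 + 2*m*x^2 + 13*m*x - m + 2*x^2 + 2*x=-6*m^3 + m^2*(11*x - 72) + m*(2*x^2 + 84*x - 192) + 16*x^2 - 32*x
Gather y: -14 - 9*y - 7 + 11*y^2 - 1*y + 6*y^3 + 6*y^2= 6*y^3 + 17*y^2 - 10*y - 21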